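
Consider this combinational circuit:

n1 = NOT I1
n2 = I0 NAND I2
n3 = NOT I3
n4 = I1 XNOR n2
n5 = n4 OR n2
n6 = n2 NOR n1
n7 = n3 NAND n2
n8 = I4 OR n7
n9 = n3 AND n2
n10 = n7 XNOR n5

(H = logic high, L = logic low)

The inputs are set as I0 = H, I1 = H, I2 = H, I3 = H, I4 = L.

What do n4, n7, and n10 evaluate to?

n4 = L  n7 = H  n10 = L

n2 = I0 NAND I2 = H NAND H = L
n3 = NOT I3 = NOT H = L
n4 = I1 XNOR n2 = H XNOR L = L
n5 = n4 OR n2 = L OR L = L
n7 = n3 NAND n2 = L NAND L = H
n10 = n7 XNOR n5 = H XNOR L = L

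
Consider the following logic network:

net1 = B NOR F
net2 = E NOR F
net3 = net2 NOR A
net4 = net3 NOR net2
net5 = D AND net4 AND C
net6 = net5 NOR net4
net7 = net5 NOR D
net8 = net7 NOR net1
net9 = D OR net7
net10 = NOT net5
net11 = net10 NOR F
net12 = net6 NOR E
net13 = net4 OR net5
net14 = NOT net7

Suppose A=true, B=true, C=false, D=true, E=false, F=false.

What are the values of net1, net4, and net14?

net1 = false; net4 = false; net14 = true

net1 = B NOR F = true NOR false = false
net2 = E NOR F = false NOR false = true
net3 = net2 NOR A = true NOR true = false
net4 = net3 NOR net2 = false NOR true = false
net5 = D AND net4 AND C = true AND false AND false = false
net7 = net5 NOR D = false NOR true = false
net14 = NOT net7 = NOT false = true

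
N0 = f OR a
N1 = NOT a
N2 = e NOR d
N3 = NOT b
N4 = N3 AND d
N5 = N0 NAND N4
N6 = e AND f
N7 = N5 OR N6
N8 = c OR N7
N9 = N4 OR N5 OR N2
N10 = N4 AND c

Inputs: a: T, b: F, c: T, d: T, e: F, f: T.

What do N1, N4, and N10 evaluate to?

N1 = F; N4 = T; N10 = T

N1 = NOT a = NOT T = F
N3 = NOT b = NOT F = T
N4 = N3 AND d = T AND T = T
N10 = N4 AND c = T AND T = T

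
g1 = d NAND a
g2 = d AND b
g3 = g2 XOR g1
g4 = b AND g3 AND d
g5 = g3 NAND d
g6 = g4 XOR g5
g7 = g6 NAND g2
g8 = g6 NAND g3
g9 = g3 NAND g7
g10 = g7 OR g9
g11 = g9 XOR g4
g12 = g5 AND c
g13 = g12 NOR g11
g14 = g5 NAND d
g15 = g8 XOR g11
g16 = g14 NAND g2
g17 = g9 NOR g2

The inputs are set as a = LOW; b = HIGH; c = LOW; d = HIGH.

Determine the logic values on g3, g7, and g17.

g1 = d NAND a = HIGH NAND LOW = HIGH
g2 = d AND b = HIGH AND HIGH = HIGH
g3 = g2 XOR g1 = HIGH XOR HIGH = LOW
g4 = b AND g3 AND d = HIGH AND LOW AND HIGH = LOW
g5 = g3 NAND d = LOW NAND HIGH = HIGH
g6 = g4 XOR g5 = LOW XOR HIGH = HIGH
g7 = g6 NAND g2 = HIGH NAND HIGH = LOW
g9 = g3 NAND g7 = LOW NAND LOW = HIGH
g17 = g9 NOR g2 = HIGH NOR HIGH = LOW

g3 = LOW, g7 = LOW, g17 = LOW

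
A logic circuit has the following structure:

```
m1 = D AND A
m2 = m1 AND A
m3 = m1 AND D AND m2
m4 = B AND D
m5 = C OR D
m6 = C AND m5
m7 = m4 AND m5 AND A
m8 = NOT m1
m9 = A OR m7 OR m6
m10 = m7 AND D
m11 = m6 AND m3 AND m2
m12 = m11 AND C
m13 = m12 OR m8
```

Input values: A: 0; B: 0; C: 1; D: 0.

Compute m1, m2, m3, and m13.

m1 = 0, m2 = 0, m3 = 0, m13 = 1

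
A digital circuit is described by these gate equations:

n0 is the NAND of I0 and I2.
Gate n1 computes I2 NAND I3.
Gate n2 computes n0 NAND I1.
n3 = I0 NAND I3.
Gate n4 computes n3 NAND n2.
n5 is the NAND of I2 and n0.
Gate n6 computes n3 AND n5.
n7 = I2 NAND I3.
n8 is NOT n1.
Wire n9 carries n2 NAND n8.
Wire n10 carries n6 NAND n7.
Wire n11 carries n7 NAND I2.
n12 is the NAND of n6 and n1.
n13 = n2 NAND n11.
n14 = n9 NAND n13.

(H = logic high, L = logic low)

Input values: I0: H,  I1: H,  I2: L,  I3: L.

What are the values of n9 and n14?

n0 = I0 NAND I2 = H NAND L = H
n1 = I2 NAND I3 = L NAND L = H
n2 = n0 NAND I1 = H NAND H = L
n7 = I2 NAND I3 = L NAND L = H
n8 = NOT n1 = NOT H = L
n9 = n2 NAND n8 = L NAND L = H
n11 = n7 NAND I2 = H NAND L = H
n13 = n2 NAND n11 = L NAND H = H
n14 = n9 NAND n13 = H NAND H = L

n9 = H  n14 = L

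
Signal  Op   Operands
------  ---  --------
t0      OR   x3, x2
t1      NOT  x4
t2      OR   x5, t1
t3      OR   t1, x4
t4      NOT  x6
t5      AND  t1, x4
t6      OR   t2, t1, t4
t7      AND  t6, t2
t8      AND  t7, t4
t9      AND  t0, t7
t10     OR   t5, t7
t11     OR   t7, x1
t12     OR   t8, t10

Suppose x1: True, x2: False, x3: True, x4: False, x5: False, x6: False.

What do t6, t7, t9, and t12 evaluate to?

t6 = True  t7 = True  t9 = True  t12 = True

t0 = x3 OR x2 = True OR False = True
t1 = NOT x4 = NOT False = True
t2 = x5 OR t1 = False OR True = True
t4 = NOT x6 = NOT False = True
t5 = t1 AND x4 = True AND False = False
t6 = t2 OR t1 OR t4 = True OR True OR True = True
t7 = t6 AND t2 = True AND True = True
t8 = t7 AND t4 = True AND True = True
t9 = t0 AND t7 = True AND True = True
t10 = t5 OR t7 = False OR True = True
t12 = t8 OR t10 = True OR True = True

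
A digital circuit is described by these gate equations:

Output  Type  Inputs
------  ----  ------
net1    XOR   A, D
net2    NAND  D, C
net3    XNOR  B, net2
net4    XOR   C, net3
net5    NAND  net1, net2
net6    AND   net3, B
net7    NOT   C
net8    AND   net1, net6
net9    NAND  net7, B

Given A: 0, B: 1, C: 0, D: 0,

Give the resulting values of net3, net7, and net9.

net3 = 1; net7 = 1; net9 = 0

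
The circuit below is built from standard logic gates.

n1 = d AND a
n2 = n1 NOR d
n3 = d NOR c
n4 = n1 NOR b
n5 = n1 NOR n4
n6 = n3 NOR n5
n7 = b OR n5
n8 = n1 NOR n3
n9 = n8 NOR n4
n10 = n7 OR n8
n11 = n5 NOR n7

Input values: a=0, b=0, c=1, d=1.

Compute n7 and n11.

n7 = 0, n11 = 1

n1 = d AND a = 1 AND 0 = 0
n4 = n1 NOR b = 0 NOR 0 = 1
n5 = n1 NOR n4 = 0 NOR 1 = 0
n7 = b OR n5 = 0 OR 0 = 0
n11 = n5 NOR n7 = 0 NOR 0 = 1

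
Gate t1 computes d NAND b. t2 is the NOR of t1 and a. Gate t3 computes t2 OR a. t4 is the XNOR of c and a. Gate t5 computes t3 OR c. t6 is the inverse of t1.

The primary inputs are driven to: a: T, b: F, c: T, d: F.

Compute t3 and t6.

t3 = T, t6 = F

t1 = d NAND b = F NAND F = T
t2 = t1 NOR a = T NOR T = F
t3 = t2 OR a = F OR T = T
t6 = NOT t1 = NOT T = F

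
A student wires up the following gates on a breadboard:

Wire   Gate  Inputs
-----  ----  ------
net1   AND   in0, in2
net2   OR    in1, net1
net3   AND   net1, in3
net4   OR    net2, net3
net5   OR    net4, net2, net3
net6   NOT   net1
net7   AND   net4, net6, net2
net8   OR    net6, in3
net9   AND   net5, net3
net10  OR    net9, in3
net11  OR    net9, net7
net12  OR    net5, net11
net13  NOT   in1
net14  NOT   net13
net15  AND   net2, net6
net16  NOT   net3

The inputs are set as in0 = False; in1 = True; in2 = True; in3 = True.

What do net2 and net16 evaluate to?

net1 = in0 AND in2 = False AND True = False
net2 = in1 OR net1 = True OR False = True
net3 = net1 AND in3 = False AND True = False
net16 = NOT net3 = NOT False = True

net2 = True  net16 = True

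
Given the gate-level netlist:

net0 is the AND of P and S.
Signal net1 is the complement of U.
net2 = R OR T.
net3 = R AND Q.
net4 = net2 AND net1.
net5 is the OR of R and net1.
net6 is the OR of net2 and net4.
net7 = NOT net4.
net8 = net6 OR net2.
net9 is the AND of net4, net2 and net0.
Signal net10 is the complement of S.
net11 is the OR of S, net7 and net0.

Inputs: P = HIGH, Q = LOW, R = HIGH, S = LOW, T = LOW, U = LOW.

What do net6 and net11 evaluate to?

net0 = P AND S = HIGH AND LOW = LOW
net1 = NOT U = NOT LOW = HIGH
net2 = R OR T = HIGH OR LOW = HIGH
net4 = net2 AND net1 = HIGH AND HIGH = HIGH
net6 = net2 OR net4 = HIGH OR HIGH = HIGH
net7 = NOT net4 = NOT HIGH = LOW
net11 = S OR net7 OR net0 = LOW OR LOW OR LOW = LOW

net6 = HIGH, net11 = LOW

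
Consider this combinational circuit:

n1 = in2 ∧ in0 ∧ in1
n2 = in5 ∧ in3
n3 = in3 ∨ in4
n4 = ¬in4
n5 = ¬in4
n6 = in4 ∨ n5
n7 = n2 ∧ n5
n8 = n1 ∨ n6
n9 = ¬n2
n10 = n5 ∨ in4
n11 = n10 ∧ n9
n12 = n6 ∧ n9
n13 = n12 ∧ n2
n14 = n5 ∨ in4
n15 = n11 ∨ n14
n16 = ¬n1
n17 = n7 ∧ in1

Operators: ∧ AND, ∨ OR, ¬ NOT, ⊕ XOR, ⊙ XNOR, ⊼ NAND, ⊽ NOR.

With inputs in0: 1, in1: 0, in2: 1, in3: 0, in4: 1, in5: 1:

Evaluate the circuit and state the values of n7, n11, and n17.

n2 = in5 AND in3 = 1 AND 0 = 0
n5 = NOT in4 = NOT 1 = 0
n7 = n2 AND n5 = 0 AND 0 = 0
n9 = NOT n2 = NOT 0 = 1
n10 = n5 OR in4 = 0 OR 1 = 1
n11 = n10 AND n9 = 1 AND 1 = 1
n17 = n7 AND in1 = 0 AND 0 = 0

n7 = 0; n11 = 1; n17 = 0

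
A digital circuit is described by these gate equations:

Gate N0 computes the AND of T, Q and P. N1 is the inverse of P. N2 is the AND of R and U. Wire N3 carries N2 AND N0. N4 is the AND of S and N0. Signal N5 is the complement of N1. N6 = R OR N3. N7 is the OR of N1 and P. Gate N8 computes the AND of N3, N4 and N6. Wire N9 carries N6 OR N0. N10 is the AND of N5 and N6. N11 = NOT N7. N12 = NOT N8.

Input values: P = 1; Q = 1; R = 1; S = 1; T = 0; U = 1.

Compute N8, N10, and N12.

N8 = 0, N10 = 1, N12 = 1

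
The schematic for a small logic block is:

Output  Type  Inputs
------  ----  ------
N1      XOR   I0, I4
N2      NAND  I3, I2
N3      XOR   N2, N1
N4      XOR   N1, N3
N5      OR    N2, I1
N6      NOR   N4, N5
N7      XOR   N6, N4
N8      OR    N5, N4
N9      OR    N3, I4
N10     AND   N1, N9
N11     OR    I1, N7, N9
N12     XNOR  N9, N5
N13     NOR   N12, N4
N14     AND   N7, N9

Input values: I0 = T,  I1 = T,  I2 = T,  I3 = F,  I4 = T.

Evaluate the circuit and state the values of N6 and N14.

N6 = F, N14 = T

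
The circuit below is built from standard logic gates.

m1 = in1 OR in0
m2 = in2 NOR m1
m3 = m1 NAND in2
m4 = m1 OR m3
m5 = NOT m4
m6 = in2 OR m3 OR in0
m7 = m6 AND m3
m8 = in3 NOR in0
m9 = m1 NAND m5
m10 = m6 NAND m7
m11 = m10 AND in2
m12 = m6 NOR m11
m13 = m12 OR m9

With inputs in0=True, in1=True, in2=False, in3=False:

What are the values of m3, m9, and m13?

m1 = in1 OR in0 = True OR True = True
m3 = m1 NAND in2 = True NAND False = True
m4 = m1 OR m3 = True OR True = True
m5 = NOT m4 = NOT True = False
m6 = in2 OR m3 OR in0 = False OR True OR True = True
m7 = m6 AND m3 = True AND True = True
m9 = m1 NAND m5 = True NAND False = True
m10 = m6 NAND m7 = True NAND True = False
m11 = m10 AND in2 = False AND False = False
m12 = m6 NOR m11 = True NOR False = False
m13 = m12 OR m9 = False OR True = True

m3 = True; m9 = True; m13 = True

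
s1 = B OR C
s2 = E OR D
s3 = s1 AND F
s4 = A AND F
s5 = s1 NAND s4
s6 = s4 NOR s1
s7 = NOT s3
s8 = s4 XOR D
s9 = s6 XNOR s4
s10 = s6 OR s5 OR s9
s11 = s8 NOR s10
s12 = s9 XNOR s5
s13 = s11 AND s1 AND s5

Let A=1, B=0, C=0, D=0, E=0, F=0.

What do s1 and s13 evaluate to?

s1 = 0, s13 = 0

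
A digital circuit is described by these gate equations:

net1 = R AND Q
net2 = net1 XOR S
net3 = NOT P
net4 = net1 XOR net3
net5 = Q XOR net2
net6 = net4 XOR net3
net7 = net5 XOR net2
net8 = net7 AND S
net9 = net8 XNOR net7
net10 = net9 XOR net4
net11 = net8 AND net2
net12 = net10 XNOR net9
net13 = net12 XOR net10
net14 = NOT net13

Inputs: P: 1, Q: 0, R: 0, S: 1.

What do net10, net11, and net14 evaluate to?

net1 = R AND Q = 0 AND 0 = 0
net2 = net1 XOR S = 0 XOR 1 = 1
net3 = NOT P = NOT 1 = 0
net4 = net1 XOR net3 = 0 XOR 0 = 0
net5 = Q XOR net2 = 0 XOR 1 = 1
net7 = net5 XOR net2 = 1 XOR 1 = 0
net8 = net7 AND S = 0 AND 1 = 0
net9 = net8 XNOR net7 = 0 XNOR 0 = 1
net10 = net9 XOR net4 = 1 XOR 0 = 1
net11 = net8 AND net2 = 0 AND 1 = 0
net12 = net10 XNOR net9 = 1 XNOR 1 = 1
net13 = net12 XOR net10 = 1 XOR 1 = 0
net14 = NOT net13 = NOT 0 = 1

net10 = 1, net11 = 0, net14 = 1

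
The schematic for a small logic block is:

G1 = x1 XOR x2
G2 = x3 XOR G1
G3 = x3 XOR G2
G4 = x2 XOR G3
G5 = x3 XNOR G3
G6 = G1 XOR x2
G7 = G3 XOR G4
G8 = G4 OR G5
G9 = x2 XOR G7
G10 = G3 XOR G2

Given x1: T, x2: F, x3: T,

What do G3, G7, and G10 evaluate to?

G3 = T  G7 = F  G10 = T

G1 = x1 XOR x2 = T XOR F = T
G2 = x3 XOR G1 = T XOR T = F
G3 = x3 XOR G2 = T XOR F = T
G4 = x2 XOR G3 = F XOR T = T
G7 = G3 XOR G4 = T XOR T = F
G10 = G3 XOR G2 = T XOR F = T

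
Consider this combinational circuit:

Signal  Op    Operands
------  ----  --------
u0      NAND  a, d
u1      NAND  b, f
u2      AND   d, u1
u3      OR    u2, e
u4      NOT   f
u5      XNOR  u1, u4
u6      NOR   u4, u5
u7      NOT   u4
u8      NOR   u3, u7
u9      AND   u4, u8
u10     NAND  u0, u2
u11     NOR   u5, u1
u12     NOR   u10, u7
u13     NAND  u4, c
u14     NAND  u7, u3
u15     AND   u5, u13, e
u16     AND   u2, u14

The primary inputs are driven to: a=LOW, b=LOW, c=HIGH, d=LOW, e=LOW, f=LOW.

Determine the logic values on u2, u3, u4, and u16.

u1 = b NAND f = LOW NAND LOW = HIGH
u2 = d AND u1 = LOW AND HIGH = LOW
u3 = u2 OR e = LOW OR LOW = LOW
u4 = NOT f = NOT LOW = HIGH
u7 = NOT u4 = NOT HIGH = LOW
u14 = u7 NAND u3 = LOW NAND LOW = HIGH
u16 = u2 AND u14 = LOW AND HIGH = LOW

u2 = LOW, u3 = LOW, u4 = HIGH, u16 = LOW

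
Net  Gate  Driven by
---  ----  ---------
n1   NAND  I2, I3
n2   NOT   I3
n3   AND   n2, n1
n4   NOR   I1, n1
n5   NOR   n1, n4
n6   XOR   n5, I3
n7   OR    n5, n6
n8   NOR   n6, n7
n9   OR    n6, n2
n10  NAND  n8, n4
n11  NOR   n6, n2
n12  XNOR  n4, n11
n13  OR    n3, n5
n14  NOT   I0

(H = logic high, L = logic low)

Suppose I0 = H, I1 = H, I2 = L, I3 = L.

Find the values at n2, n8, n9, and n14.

n1 = I2 NAND I3 = L NAND L = H
n2 = NOT I3 = NOT L = H
n4 = I1 NOR n1 = H NOR H = L
n5 = n1 NOR n4 = H NOR L = L
n6 = n5 XOR I3 = L XOR L = L
n7 = n5 OR n6 = L OR L = L
n8 = n6 NOR n7 = L NOR L = H
n9 = n6 OR n2 = L OR H = H
n14 = NOT I0 = NOT H = L

n2 = H  n8 = H  n9 = H  n14 = L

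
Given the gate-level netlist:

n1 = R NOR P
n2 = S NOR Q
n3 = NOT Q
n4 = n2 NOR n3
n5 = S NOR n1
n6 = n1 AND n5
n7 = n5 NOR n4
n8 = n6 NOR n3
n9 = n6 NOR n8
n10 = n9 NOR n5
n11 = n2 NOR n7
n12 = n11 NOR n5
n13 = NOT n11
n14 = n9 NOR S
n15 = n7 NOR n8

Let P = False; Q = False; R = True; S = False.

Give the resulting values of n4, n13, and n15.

n4 = False  n13 = True  n15 = True

n1 = R NOR P = True NOR False = False
n2 = S NOR Q = False NOR False = True
n3 = NOT Q = NOT False = True
n4 = n2 NOR n3 = True NOR True = False
n5 = S NOR n1 = False NOR False = True
n6 = n1 AND n5 = False AND True = False
n7 = n5 NOR n4 = True NOR False = False
n8 = n6 NOR n3 = False NOR True = False
n11 = n2 NOR n7 = True NOR False = False
n13 = NOT n11 = NOT False = True
n15 = n7 NOR n8 = False NOR False = True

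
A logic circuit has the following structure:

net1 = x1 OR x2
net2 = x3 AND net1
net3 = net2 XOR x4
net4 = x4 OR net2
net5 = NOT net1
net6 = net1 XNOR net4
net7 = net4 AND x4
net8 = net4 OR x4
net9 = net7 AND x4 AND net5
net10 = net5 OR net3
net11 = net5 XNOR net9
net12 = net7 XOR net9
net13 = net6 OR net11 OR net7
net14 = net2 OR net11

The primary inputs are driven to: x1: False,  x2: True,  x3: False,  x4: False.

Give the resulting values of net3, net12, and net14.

net3 = False, net12 = False, net14 = True

net1 = x1 OR x2 = False OR True = True
net2 = x3 AND net1 = False AND True = False
net3 = net2 XOR x4 = False XOR False = False
net4 = x4 OR net2 = False OR False = False
net5 = NOT net1 = NOT True = False
net7 = net4 AND x4 = False AND False = False
net9 = net7 AND x4 AND net5 = False AND False AND False = False
net11 = net5 XNOR net9 = False XNOR False = True
net12 = net7 XOR net9 = False XOR False = False
net14 = net2 OR net11 = False OR True = True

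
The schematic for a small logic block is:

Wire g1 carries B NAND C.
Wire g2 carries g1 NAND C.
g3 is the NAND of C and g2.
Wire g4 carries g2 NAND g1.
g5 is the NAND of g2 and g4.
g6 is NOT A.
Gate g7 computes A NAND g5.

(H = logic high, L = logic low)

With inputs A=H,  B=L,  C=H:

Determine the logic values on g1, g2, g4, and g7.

g1 = B NAND C = L NAND H = H
g2 = g1 NAND C = H NAND H = L
g4 = g2 NAND g1 = L NAND H = H
g5 = g2 NAND g4 = L NAND H = H
g7 = A NAND g5 = H NAND H = L

g1 = H, g2 = L, g4 = H, g7 = L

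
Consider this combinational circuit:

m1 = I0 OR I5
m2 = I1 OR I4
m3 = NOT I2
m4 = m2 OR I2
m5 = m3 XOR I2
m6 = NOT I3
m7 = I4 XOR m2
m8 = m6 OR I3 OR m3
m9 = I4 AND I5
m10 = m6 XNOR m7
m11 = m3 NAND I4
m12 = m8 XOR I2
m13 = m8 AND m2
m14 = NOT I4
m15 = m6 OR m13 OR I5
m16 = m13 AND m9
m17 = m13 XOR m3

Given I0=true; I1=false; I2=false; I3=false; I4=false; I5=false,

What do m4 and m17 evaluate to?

m2 = I1 OR I4 = false OR false = false
m3 = NOT I2 = NOT false = true
m4 = m2 OR I2 = false OR false = false
m6 = NOT I3 = NOT false = true
m8 = m6 OR I3 OR m3 = true OR false OR true = true
m13 = m8 AND m2 = true AND false = false
m17 = m13 XOR m3 = false XOR true = true

m4 = false, m17 = true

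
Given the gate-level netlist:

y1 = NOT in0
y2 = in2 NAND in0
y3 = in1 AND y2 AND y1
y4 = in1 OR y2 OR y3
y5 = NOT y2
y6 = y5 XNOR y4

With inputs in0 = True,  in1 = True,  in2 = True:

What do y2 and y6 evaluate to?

y1 = NOT in0 = NOT True = False
y2 = in2 NAND in0 = True NAND True = False
y3 = in1 AND y2 AND y1 = True AND False AND False = False
y4 = in1 OR y2 OR y3 = True OR False OR False = True
y5 = NOT y2 = NOT False = True
y6 = y5 XNOR y4 = True XNOR True = True

y2 = False; y6 = True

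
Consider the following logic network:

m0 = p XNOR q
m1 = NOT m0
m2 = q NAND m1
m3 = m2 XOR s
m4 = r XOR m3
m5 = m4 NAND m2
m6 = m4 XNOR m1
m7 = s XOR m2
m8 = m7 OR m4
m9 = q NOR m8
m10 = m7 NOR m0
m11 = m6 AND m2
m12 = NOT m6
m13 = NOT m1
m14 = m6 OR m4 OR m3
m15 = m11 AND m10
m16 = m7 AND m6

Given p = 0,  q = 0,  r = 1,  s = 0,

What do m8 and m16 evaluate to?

m0 = p XNOR q = 0 XNOR 0 = 1
m1 = NOT m0 = NOT 1 = 0
m2 = q NAND m1 = 0 NAND 0 = 1
m3 = m2 XOR s = 1 XOR 0 = 1
m4 = r XOR m3 = 1 XOR 1 = 0
m6 = m4 XNOR m1 = 0 XNOR 0 = 1
m7 = s XOR m2 = 0 XOR 1 = 1
m8 = m7 OR m4 = 1 OR 0 = 1
m16 = m7 AND m6 = 1 AND 1 = 1

m8 = 1  m16 = 1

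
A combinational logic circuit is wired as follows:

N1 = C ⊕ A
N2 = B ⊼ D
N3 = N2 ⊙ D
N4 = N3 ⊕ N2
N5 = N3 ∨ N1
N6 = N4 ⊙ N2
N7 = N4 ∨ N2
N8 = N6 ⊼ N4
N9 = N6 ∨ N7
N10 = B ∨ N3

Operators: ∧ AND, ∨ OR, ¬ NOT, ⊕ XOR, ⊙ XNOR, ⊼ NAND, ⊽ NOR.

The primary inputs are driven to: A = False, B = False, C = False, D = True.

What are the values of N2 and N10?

N2 = True, N10 = True

N2 = B NAND D = False NAND True = True
N3 = N2 XNOR D = True XNOR True = True
N10 = B OR N3 = False OR True = True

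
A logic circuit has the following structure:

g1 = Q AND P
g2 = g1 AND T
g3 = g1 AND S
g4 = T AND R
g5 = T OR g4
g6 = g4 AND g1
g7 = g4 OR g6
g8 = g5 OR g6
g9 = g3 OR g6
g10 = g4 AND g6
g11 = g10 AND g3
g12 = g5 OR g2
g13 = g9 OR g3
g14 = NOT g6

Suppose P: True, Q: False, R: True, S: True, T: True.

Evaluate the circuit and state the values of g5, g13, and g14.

g5 = True  g13 = False  g14 = True

g1 = Q AND P = False AND True = False
g3 = g1 AND S = False AND True = False
g4 = T AND R = True AND True = True
g5 = T OR g4 = True OR True = True
g6 = g4 AND g1 = True AND False = False
g9 = g3 OR g6 = False OR False = False
g13 = g9 OR g3 = False OR False = False
g14 = NOT g6 = NOT False = True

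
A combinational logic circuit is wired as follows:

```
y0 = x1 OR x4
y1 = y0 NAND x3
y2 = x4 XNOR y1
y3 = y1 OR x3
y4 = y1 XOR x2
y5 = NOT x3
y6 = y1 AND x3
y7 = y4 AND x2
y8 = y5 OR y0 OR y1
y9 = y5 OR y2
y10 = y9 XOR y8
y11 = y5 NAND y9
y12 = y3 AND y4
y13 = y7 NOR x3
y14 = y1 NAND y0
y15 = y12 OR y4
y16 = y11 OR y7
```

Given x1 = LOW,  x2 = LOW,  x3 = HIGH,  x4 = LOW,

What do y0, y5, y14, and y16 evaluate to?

y0 = x1 OR x4 = LOW OR LOW = LOW
y1 = y0 NAND x3 = LOW NAND HIGH = HIGH
y2 = x4 XNOR y1 = LOW XNOR HIGH = LOW
y4 = y1 XOR x2 = HIGH XOR LOW = HIGH
y5 = NOT x3 = NOT HIGH = LOW
y7 = y4 AND x2 = HIGH AND LOW = LOW
y9 = y5 OR y2 = LOW OR LOW = LOW
y11 = y5 NAND y9 = LOW NAND LOW = HIGH
y14 = y1 NAND y0 = HIGH NAND LOW = HIGH
y16 = y11 OR y7 = HIGH OR LOW = HIGH

y0 = LOW, y5 = LOW, y14 = HIGH, y16 = HIGH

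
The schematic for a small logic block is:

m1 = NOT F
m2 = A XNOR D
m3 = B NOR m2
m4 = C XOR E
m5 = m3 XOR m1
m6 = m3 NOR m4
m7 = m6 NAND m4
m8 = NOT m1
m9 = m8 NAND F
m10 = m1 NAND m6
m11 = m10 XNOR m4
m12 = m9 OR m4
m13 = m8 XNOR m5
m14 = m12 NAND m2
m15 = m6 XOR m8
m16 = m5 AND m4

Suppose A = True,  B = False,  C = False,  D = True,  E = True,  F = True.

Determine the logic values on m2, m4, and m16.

m2 = True; m4 = True; m16 = False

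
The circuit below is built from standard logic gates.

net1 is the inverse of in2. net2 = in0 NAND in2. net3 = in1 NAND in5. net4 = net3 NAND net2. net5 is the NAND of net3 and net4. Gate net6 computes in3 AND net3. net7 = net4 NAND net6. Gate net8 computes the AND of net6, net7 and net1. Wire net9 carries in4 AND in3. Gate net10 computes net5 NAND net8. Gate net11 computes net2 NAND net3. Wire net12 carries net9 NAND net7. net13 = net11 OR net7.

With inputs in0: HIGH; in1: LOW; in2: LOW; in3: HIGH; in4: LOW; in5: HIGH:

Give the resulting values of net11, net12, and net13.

net11 = LOW, net12 = HIGH, net13 = HIGH

net2 = in0 NAND in2 = HIGH NAND LOW = HIGH
net3 = in1 NAND in5 = LOW NAND HIGH = HIGH
net4 = net3 NAND net2 = HIGH NAND HIGH = LOW
net6 = in3 AND net3 = HIGH AND HIGH = HIGH
net7 = net4 NAND net6 = LOW NAND HIGH = HIGH
net9 = in4 AND in3 = LOW AND HIGH = LOW
net11 = net2 NAND net3 = HIGH NAND HIGH = LOW
net12 = net9 NAND net7 = LOW NAND HIGH = HIGH
net13 = net11 OR net7 = LOW OR HIGH = HIGH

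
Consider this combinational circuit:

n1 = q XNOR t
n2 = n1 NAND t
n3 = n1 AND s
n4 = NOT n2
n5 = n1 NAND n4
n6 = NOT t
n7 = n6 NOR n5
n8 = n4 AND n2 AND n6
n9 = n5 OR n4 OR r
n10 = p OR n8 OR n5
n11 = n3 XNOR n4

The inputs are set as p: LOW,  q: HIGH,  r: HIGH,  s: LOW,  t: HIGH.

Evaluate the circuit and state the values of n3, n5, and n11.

n3 = LOW, n5 = LOW, n11 = LOW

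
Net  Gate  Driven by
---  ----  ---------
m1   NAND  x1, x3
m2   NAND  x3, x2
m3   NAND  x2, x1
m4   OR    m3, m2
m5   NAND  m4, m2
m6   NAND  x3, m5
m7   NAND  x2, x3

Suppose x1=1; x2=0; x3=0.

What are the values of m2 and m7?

m2 = x3 NAND x2 = 0 NAND 0 = 1
m7 = x2 NAND x3 = 0 NAND 0 = 1

m2 = 1  m7 = 1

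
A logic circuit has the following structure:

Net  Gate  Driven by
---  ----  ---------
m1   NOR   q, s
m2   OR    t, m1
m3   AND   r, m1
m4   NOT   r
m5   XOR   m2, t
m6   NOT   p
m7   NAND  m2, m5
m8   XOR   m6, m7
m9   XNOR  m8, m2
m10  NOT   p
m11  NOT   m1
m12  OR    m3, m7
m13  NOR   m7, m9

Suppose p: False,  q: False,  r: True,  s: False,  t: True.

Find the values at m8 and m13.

m1 = q NOR s = False NOR False = True
m2 = t OR m1 = True OR True = True
m5 = m2 XOR t = True XOR True = False
m6 = NOT p = NOT False = True
m7 = m2 NAND m5 = True NAND False = True
m8 = m6 XOR m7 = True XOR True = False
m9 = m8 XNOR m2 = False XNOR True = False
m13 = m7 NOR m9 = True NOR False = False

m8 = False, m13 = False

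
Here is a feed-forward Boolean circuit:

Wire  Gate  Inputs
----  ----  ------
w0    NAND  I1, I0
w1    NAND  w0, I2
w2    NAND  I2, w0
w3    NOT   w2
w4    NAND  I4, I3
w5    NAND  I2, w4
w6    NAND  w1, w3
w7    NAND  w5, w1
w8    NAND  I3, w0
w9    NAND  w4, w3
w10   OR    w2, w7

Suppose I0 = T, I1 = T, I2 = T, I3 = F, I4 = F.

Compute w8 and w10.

w8 = T, w10 = T

w0 = I1 NAND I0 = T NAND T = F
w1 = w0 NAND I2 = F NAND T = T
w2 = I2 NAND w0 = T NAND F = T
w4 = I4 NAND I3 = F NAND F = T
w5 = I2 NAND w4 = T NAND T = F
w7 = w5 NAND w1 = F NAND T = T
w8 = I3 NAND w0 = F NAND F = T
w10 = w2 OR w7 = T OR T = T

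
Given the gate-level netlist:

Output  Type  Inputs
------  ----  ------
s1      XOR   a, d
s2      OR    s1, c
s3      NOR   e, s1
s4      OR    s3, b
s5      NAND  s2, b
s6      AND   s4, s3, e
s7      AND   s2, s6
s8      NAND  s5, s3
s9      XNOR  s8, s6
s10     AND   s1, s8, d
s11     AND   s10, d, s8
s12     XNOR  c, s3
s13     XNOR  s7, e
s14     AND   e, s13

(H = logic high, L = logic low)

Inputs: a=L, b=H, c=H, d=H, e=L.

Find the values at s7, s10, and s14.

s7 = L; s10 = H; s14 = L

s1 = a XOR d = L XOR H = H
s2 = s1 OR c = H OR H = H
s3 = e NOR s1 = L NOR H = L
s4 = s3 OR b = L OR H = H
s5 = s2 NAND b = H NAND H = L
s6 = s4 AND s3 AND e = H AND L AND L = L
s7 = s2 AND s6 = H AND L = L
s8 = s5 NAND s3 = L NAND L = H
s10 = s1 AND s8 AND d = H AND H AND H = H
s13 = s7 XNOR e = L XNOR L = H
s14 = e AND s13 = L AND H = L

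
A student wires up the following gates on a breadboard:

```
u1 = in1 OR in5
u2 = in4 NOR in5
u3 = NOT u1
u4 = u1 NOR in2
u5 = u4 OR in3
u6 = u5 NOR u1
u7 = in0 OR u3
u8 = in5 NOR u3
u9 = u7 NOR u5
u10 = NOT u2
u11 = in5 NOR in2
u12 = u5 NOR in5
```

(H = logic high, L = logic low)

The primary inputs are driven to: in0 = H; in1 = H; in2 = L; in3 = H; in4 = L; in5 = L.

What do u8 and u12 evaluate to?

u8 = H  u12 = L

u1 = in1 OR in5 = H OR L = H
u3 = NOT u1 = NOT H = L
u4 = u1 NOR in2 = H NOR L = L
u5 = u4 OR in3 = L OR H = H
u8 = in5 NOR u3 = L NOR L = H
u12 = u5 NOR in5 = H NOR L = L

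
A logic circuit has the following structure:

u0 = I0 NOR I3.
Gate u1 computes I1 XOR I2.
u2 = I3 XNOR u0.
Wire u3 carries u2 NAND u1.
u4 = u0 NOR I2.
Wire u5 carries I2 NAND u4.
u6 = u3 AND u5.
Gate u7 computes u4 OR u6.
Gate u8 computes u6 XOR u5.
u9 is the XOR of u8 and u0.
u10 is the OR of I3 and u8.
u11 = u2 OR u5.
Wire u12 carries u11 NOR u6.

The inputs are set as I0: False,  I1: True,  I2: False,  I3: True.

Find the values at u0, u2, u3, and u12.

u0 = I0 NOR I3 = False NOR True = False
u1 = I1 XOR I2 = True XOR False = True
u2 = I3 XNOR u0 = True XNOR False = False
u3 = u2 NAND u1 = False NAND True = True
u4 = u0 NOR I2 = False NOR False = True
u5 = I2 NAND u4 = False NAND True = True
u6 = u3 AND u5 = True AND True = True
u11 = u2 OR u5 = False OR True = True
u12 = u11 NOR u6 = True NOR True = False

u0 = False; u2 = False; u3 = True; u12 = False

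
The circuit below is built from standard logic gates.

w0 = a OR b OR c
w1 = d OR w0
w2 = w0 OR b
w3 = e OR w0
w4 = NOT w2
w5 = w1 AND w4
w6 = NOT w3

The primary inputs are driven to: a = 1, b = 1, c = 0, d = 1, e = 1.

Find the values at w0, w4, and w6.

w0 = a OR b OR c = 1 OR 1 OR 0 = 1
w2 = w0 OR b = 1 OR 1 = 1
w3 = e OR w0 = 1 OR 1 = 1
w4 = NOT w2 = NOT 1 = 0
w6 = NOT w3 = NOT 1 = 0

w0 = 1  w4 = 0  w6 = 0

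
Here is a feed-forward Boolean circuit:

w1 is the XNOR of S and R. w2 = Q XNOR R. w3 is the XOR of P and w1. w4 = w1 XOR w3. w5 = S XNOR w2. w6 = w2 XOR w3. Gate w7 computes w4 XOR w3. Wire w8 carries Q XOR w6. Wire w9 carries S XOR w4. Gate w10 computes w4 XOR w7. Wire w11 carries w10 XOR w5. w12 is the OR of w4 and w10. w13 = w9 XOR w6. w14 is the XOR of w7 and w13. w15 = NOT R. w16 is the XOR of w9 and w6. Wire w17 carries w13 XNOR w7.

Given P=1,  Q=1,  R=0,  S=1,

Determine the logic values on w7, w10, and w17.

w7 = 0, w10 = 1, w17 = 0

w1 = S XNOR R = 1 XNOR 0 = 0
w2 = Q XNOR R = 1 XNOR 0 = 0
w3 = P XOR w1 = 1 XOR 0 = 1
w4 = w1 XOR w3 = 0 XOR 1 = 1
w6 = w2 XOR w3 = 0 XOR 1 = 1
w7 = w4 XOR w3 = 1 XOR 1 = 0
w9 = S XOR w4 = 1 XOR 1 = 0
w10 = w4 XOR w7 = 1 XOR 0 = 1
w13 = w9 XOR w6 = 0 XOR 1 = 1
w17 = w13 XNOR w7 = 1 XNOR 0 = 0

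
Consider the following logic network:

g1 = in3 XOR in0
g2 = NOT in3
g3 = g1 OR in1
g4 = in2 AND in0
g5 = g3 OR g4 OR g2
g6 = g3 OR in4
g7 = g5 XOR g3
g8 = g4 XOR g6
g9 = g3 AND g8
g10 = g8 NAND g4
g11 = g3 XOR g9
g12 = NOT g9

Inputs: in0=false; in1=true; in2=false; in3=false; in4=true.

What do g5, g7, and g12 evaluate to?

g5 = true, g7 = false, g12 = false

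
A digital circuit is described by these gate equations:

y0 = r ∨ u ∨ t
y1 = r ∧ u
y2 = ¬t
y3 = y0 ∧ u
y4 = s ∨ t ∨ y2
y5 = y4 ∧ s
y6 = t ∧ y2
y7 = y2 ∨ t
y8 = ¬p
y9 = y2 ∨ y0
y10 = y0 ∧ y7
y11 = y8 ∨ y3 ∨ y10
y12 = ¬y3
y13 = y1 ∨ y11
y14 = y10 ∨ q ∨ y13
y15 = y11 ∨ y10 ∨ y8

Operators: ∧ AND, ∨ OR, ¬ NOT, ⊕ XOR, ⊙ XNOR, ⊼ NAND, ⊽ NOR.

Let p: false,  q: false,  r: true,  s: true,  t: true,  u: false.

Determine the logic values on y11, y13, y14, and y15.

y11 = true, y13 = true, y14 = true, y15 = true

y0 = r OR u OR t = true OR false OR true = true
y1 = r AND u = true AND false = false
y2 = NOT t = NOT true = false
y3 = y0 AND u = true AND false = false
y7 = y2 OR t = false OR true = true
y8 = NOT p = NOT false = true
y10 = y0 AND y7 = true AND true = true
y11 = y8 OR y3 OR y10 = true OR false OR true = true
y13 = y1 OR y11 = false OR true = true
y14 = y10 OR q OR y13 = true OR false OR true = true
y15 = y11 OR y10 OR y8 = true OR true OR true = true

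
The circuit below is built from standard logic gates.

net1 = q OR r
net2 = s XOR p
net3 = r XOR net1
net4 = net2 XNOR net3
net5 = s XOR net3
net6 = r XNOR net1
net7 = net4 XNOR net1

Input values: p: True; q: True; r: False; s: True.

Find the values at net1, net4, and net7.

net1 = True; net4 = False; net7 = False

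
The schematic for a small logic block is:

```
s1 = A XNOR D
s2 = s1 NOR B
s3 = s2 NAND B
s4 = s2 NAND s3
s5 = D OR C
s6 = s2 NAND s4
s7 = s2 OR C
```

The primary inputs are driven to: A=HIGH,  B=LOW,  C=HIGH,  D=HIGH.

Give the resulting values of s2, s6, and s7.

s1 = A XNOR D = HIGH XNOR HIGH = HIGH
s2 = s1 NOR B = HIGH NOR LOW = LOW
s3 = s2 NAND B = LOW NAND LOW = HIGH
s4 = s2 NAND s3 = LOW NAND HIGH = HIGH
s6 = s2 NAND s4 = LOW NAND HIGH = HIGH
s7 = s2 OR C = LOW OR HIGH = HIGH

s2 = LOW  s6 = HIGH  s7 = HIGH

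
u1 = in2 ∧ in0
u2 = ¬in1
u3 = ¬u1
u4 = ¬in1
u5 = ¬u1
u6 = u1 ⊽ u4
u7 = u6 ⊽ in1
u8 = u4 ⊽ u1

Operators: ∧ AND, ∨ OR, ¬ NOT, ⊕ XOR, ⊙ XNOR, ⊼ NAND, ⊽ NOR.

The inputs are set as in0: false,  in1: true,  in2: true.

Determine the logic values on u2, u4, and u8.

u2 = false, u4 = false, u8 = true

u1 = in2 AND in0 = true AND false = false
u2 = NOT in1 = NOT true = false
u4 = NOT in1 = NOT true = false
u8 = u4 NOR u1 = false NOR false = true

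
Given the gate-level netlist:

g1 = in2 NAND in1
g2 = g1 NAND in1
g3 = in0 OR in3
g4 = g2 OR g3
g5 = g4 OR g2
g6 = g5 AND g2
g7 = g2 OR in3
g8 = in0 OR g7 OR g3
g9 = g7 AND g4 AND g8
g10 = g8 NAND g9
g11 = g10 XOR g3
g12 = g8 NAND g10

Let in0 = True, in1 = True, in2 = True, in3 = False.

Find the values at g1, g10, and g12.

g1 = in2 NAND in1 = True NAND True = False
g2 = g1 NAND in1 = False NAND True = True
g3 = in0 OR in3 = True OR False = True
g4 = g2 OR g3 = True OR True = True
g7 = g2 OR in3 = True OR False = True
g8 = in0 OR g7 OR g3 = True OR True OR True = True
g9 = g7 AND g4 AND g8 = True AND True AND True = True
g10 = g8 NAND g9 = True NAND True = False
g12 = g8 NAND g10 = True NAND False = True

g1 = False, g10 = False, g12 = True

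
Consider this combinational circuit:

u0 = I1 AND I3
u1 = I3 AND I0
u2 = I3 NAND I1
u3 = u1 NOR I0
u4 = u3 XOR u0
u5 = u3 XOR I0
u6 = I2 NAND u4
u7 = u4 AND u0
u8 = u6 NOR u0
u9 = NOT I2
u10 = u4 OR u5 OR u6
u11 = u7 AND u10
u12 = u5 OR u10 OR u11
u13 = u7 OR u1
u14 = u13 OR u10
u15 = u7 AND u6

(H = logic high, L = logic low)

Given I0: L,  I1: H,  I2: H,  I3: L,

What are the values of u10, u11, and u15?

u10 = H  u11 = L  u15 = L

u0 = I1 AND I3 = H AND L = L
u1 = I3 AND I0 = L AND L = L
u3 = u1 NOR I0 = L NOR L = H
u4 = u3 XOR u0 = H XOR L = H
u5 = u3 XOR I0 = H XOR L = H
u6 = I2 NAND u4 = H NAND H = L
u7 = u4 AND u0 = H AND L = L
u10 = u4 OR u5 OR u6 = H OR H OR L = H
u11 = u7 AND u10 = L AND H = L
u15 = u7 AND u6 = L AND L = L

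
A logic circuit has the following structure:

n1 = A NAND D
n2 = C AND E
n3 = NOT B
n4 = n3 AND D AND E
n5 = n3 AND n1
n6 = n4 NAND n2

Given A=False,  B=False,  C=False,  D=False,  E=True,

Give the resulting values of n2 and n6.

n2 = False, n6 = True

n2 = C AND E = False AND True = False
n3 = NOT B = NOT False = True
n4 = n3 AND D AND E = True AND False AND True = False
n6 = n4 NAND n2 = False NAND False = True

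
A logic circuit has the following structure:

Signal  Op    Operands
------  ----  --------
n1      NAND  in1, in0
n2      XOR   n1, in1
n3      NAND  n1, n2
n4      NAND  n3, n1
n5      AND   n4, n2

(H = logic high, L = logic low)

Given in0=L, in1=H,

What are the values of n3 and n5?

n3 = H  n5 = L

n1 = in1 NAND in0 = H NAND L = H
n2 = n1 XOR in1 = H XOR H = L
n3 = n1 NAND n2 = H NAND L = H
n4 = n3 NAND n1 = H NAND H = L
n5 = n4 AND n2 = L AND L = L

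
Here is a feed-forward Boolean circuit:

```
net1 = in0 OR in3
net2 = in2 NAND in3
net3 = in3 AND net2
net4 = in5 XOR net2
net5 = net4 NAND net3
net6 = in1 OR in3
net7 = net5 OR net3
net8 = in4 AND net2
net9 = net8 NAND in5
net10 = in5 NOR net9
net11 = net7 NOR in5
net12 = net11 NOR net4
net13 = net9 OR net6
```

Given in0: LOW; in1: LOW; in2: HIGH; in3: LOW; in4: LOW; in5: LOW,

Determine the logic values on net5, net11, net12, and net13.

net5 = HIGH, net11 = LOW, net12 = LOW, net13 = HIGH

net2 = in2 NAND in3 = HIGH NAND LOW = HIGH
net3 = in3 AND net2 = LOW AND HIGH = LOW
net4 = in5 XOR net2 = LOW XOR HIGH = HIGH
net5 = net4 NAND net3 = HIGH NAND LOW = HIGH
net6 = in1 OR in3 = LOW OR LOW = LOW
net7 = net5 OR net3 = HIGH OR LOW = HIGH
net8 = in4 AND net2 = LOW AND HIGH = LOW
net9 = net8 NAND in5 = LOW NAND LOW = HIGH
net11 = net7 NOR in5 = HIGH NOR LOW = LOW
net12 = net11 NOR net4 = LOW NOR HIGH = LOW
net13 = net9 OR net6 = HIGH OR LOW = HIGH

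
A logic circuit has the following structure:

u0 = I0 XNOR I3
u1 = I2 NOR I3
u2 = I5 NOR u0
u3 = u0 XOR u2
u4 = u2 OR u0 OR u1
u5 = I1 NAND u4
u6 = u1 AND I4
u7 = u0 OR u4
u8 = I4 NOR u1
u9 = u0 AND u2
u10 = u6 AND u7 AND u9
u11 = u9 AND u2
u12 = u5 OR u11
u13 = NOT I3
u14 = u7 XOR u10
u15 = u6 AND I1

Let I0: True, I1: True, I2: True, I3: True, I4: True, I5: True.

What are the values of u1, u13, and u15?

u1 = False  u13 = False  u15 = False

u1 = I2 NOR I3 = True NOR True = False
u6 = u1 AND I4 = False AND True = False
u13 = NOT I3 = NOT True = False
u15 = u6 AND I1 = False AND True = False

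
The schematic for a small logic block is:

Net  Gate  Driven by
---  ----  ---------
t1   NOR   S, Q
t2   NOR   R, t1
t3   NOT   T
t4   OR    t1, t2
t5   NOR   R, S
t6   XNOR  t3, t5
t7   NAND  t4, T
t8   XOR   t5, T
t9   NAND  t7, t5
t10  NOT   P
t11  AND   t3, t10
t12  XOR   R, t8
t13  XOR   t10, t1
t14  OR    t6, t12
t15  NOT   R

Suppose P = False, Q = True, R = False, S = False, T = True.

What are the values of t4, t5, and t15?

t1 = S NOR Q = False NOR True = False
t2 = R NOR t1 = False NOR False = True
t4 = t1 OR t2 = False OR True = True
t5 = R NOR S = False NOR False = True
t15 = NOT R = NOT False = True

t4 = True, t5 = True, t15 = True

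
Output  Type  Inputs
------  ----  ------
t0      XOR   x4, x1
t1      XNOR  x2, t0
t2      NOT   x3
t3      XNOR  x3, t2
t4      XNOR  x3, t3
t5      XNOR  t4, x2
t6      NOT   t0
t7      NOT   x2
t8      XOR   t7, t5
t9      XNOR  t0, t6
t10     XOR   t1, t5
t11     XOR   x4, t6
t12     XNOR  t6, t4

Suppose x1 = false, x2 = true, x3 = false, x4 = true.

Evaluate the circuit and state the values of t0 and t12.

t0 = true; t12 = false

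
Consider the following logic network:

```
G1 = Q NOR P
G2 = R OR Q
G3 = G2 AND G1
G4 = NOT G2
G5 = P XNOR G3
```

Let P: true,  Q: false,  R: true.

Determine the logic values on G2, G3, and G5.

G1 = Q NOR P = false NOR true = false
G2 = R OR Q = true OR false = true
G3 = G2 AND G1 = true AND false = false
G5 = P XNOR G3 = true XNOR false = false

G2 = true  G3 = false  G5 = false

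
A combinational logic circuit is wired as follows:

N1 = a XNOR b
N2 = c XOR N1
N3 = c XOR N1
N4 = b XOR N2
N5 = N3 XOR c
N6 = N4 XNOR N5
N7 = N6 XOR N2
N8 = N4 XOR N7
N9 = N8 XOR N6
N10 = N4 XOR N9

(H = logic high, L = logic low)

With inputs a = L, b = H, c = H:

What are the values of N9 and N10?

N9 = H, N10 = H

N1 = a XNOR b = L XNOR H = L
N2 = c XOR N1 = H XOR L = H
N3 = c XOR N1 = H XOR L = H
N4 = b XOR N2 = H XOR H = L
N5 = N3 XOR c = H XOR H = L
N6 = N4 XNOR N5 = L XNOR L = H
N7 = N6 XOR N2 = H XOR H = L
N8 = N4 XOR N7 = L XOR L = L
N9 = N8 XOR N6 = L XOR H = H
N10 = N4 XOR N9 = L XOR H = H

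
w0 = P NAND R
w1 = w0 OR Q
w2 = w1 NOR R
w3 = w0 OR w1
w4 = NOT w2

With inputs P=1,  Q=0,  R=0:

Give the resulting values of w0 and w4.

w0 = 1  w4 = 1

w0 = P NAND R = 1 NAND 0 = 1
w1 = w0 OR Q = 1 OR 0 = 1
w2 = w1 NOR R = 1 NOR 0 = 0
w4 = NOT w2 = NOT 0 = 1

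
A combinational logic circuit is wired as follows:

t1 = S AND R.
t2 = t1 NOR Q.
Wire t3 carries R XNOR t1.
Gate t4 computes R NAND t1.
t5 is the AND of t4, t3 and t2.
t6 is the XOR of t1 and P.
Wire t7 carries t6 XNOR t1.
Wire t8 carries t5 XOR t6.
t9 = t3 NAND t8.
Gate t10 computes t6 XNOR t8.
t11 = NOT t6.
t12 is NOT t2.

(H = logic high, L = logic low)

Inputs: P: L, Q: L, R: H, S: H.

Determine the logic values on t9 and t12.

t1 = S AND R = H AND H = H
t2 = t1 NOR Q = H NOR L = L
t3 = R XNOR t1 = H XNOR H = H
t4 = R NAND t1 = H NAND H = L
t5 = t4 AND t3 AND t2 = L AND H AND L = L
t6 = t1 XOR P = H XOR L = H
t8 = t5 XOR t6 = L XOR H = H
t9 = t3 NAND t8 = H NAND H = L
t12 = NOT t2 = NOT L = H

t9 = L, t12 = H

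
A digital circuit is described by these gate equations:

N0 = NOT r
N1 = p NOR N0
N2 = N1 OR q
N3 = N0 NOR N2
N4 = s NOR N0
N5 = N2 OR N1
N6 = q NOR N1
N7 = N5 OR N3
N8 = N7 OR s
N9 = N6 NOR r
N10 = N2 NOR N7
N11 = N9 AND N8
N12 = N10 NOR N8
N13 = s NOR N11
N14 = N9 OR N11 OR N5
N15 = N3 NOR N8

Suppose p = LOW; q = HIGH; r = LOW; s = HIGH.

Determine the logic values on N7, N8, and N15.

N7 = HIGH, N8 = HIGH, N15 = LOW

N0 = NOT r = NOT LOW = HIGH
N1 = p NOR N0 = LOW NOR HIGH = LOW
N2 = N1 OR q = LOW OR HIGH = HIGH
N3 = N0 NOR N2 = HIGH NOR HIGH = LOW
N5 = N2 OR N1 = HIGH OR LOW = HIGH
N7 = N5 OR N3 = HIGH OR LOW = HIGH
N8 = N7 OR s = HIGH OR HIGH = HIGH
N15 = N3 NOR N8 = LOW NOR HIGH = LOW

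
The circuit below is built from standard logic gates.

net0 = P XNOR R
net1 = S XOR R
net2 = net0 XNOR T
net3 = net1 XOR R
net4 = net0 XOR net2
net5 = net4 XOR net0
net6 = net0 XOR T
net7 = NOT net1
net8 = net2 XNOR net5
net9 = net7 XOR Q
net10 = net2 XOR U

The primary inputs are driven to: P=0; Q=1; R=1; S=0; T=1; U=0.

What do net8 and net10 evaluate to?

net8 = 1, net10 = 0

net0 = P XNOR R = 0 XNOR 1 = 0
net2 = net0 XNOR T = 0 XNOR 1 = 0
net4 = net0 XOR net2 = 0 XOR 0 = 0
net5 = net4 XOR net0 = 0 XOR 0 = 0
net8 = net2 XNOR net5 = 0 XNOR 0 = 1
net10 = net2 XOR U = 0 XOR 0 = 0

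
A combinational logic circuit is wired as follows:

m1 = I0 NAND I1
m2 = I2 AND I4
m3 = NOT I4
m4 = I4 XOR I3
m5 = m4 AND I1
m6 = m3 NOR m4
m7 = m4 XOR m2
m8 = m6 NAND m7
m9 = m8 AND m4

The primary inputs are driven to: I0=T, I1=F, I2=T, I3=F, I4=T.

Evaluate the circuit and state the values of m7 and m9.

m2 = I2 AND I4 = T AND T = T
m3 = NOT I4 = NOT T = F
m4 = I4 XOR I3 = T XOR F = T
m6 = m3 NOR m4 = F NOR T = F
m7 = m4 XOR m2 = T XOR T = F
m8 = m6 NAND m7 = F NAND F = T
m9 = m8 AND m4 = T AND T = T

m7 = F, m9 = T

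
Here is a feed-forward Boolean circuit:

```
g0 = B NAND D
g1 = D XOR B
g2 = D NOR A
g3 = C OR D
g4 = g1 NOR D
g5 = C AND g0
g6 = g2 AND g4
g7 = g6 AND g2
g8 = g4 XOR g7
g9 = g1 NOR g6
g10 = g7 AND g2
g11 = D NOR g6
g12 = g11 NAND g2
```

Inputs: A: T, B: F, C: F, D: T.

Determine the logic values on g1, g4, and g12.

g1 = T, g4 = F, g12 = T

g1 = D XOR B = T XOR F = T
g2 = D NOR A = T NOR T = F
g4 = g1 NOR D = T NOR T = F
g6 = g2 AND g4 = F AND F = F
g11 = D NOR g6 = T NOR F = F
g12 = g11 NAND g2 = F NAND F = T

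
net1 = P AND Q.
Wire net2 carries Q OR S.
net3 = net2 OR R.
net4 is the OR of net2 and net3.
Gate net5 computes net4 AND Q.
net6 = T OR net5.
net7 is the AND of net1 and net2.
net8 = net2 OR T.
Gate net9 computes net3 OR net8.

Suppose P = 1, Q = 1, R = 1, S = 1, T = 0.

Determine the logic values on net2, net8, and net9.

net2 = Q OR S = 1 OR 1 = 1
net3 = net2 OR R = 1 OR 1 = 1
net8 = net2 OR T = 1 OR 0 = 1
net9 = net3 OR net8 = 1 OR 1 = 1

net2 = 1; net8 = 1; net9 = 1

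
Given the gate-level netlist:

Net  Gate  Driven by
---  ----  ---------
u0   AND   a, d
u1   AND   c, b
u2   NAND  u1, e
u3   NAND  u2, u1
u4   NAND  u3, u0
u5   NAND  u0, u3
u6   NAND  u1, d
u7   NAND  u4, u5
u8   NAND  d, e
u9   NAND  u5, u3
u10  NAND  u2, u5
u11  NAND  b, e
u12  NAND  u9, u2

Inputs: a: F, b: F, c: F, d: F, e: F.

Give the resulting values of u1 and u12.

u0 = a AND d = F AND F = F
u1 = c AND b = F AND F = F
u2 = u1 NAND e = F NAND F = T
u3 = u2 NAND u1 = T NAND F = T
u5 = u0 NAND u3 = F NAND T = T
u9 = u5 NAND u3 = T NAND T = F
u12 = u9 NAND u2 = F NAND T = T

u1 = F, u12 = T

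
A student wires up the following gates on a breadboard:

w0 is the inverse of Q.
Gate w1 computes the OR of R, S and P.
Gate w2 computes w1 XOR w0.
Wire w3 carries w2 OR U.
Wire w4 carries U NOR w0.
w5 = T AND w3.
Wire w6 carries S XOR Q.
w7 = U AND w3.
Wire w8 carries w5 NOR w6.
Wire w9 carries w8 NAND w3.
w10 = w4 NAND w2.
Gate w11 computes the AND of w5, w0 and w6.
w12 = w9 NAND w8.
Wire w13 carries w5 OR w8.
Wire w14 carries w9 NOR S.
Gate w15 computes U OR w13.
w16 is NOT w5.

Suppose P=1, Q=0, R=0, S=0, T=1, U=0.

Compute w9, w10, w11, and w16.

w9 = 1  w10 = 1  w11 = 0  w16 = 1

w0 = NOT Q = NOT 0 = 1
w1 = R OR S OR P = 0 OR 0 OR 1 = 1
w2 = w1 XOR w0 = 1 XOR 1 = 0
w3 = w2 OR U = 0 OR 0 = 0
w4 = U NOR w0 = 0 NOR 1 = 0
w5 = T AND w3 = 1 AND 0 = 0
w6 = S XOR Q = 0 XOR 0 = 0
w8 = w5 NOR w6 = 0 NOR 0 = 1
w9 = w8 NAND w3 = 1 NAND 0 = 1
w10 = w4 NAND w2 = 0 NAND 0 = 1
w11 = w5 AND w0 AND w6 = 0 AND 1 AND 0 = 0
w16 = NOT w5 = NOT 0 = 1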